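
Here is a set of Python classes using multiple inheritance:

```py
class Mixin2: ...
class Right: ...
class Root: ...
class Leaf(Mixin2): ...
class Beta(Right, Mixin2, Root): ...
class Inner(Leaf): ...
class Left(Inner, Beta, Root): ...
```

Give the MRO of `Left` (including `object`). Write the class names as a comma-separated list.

L[Left] = Left + merge(L[Inner], L[Beta], L[Root], [Inner Beta Root])
  take Inner:  [Inner Leaf Mixin2 object] + [Beta Right Mixin2 Root object] + [Root object] + [Inner Beta Root]
  take Leaf:  [Leaf Mixin2 object] + [Beta Right Mixin2 Root object] + [Root object] + [Beta Root]
  take Beta:  [Mixin2 object] + [Beta Right Mixin2 Root object] + [Root object] + [Beta Root]
  take Right:  [Mixin2 object] + [Right Mixin2 Root object] + [Root object] + [Root]
  take Mixin2:  [Mixin2 object] + [Mixin2 Root object] + [Root object] + [Root]
  take Root:  [object] + [Root object] + [Root object] + [Root]
  take object:  [object] + [object] + [object]

Left, Inner, Leaf, Beta, Right, Mixin2, Root, object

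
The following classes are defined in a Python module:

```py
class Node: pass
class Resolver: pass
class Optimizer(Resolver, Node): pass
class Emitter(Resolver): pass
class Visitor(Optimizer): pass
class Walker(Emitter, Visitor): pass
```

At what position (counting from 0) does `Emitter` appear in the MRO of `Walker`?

L[Walker] = Walker + merge(L[Emitter], L[Visitor], [Emitter Visitor])
  take Emitter:  [Emitter Resolver object] + [Visitor Optimizer Resolver Node object] + [Emitter Visitor]
  take Visitor:  [Resolver object] + [Visitor Optimizer Resolver Node object] + [Visitor]
  take Optimizer:  [Resolver object] + [Optimizer Resolver Node object]
  take Resolver:  [Resolver object] + [Resolver Node object]
  take Node:  [object] + [Node object]
  take object:  [object] + [object]
MRO: Walker Emitter Visitor Optimizer Resolver Node object
Emitter sits at index 1.

1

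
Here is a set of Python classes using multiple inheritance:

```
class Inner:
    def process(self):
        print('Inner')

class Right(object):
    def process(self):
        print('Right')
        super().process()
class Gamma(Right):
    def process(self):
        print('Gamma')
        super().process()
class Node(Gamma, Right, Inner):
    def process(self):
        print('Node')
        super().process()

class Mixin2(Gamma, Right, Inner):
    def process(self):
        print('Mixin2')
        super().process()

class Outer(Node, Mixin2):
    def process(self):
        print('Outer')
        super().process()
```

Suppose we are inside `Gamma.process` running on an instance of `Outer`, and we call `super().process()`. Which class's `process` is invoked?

Right

L[Outer] = Outer + merge(L[Node], L[Mixin2], [Node Mixin2])
  take Node:  [Node Gamma Right Inner object] + [Mixin2 Gamma Right Inner object] + [Node Mixin2]
  take Mixin2:  [Gamma Right Inner object] + [Mixin2 Gamma Right Inner object] + [Mixin2]
  take Gamma:  [Gamma Right Inner object] + [Gamma Right Inner object]
  take Right:  [Right Inner object] + [Right Inner object]
  take Inner:  [Inner object] + [Inner object]
  take object:  [object] + [object]
MRO: Outer Node Mixin2 Gamma Right Inner object
super() in Gamma.process on a Outer instance goes to the class after Gamma in Outer's MRO: Right.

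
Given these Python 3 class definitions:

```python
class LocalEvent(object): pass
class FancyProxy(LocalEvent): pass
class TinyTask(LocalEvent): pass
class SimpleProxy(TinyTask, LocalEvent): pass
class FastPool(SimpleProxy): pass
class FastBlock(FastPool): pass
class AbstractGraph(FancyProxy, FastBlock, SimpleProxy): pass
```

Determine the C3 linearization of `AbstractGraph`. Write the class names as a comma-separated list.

L[AbstractGraph] = AbstractGraph + merge(L[FancyProxy], L[FastBlock], L[SimpleProxy], [FancyProxy FastBlock SimpleProxy])
  take FancyProxy:  [FancyProxy LocalEvent object] + [FastBlock FastPool SimpleProxy TinyTask LocalEvent object] + [SimpleProxy TinyTask LocalEvent object] + [FancyProxy FastBlock SimpleProxy]
  take FastBlock:  [LocalEvent object] + [FastBlock FastPool SimpleProxy TinyTask LocalEvent object] + [SimpleProxy TinyTask LocalEvent object] + [FastBlock SimpleProxy]
  take FastPool:  [LocalEvent object] + [FastPool SimpleProxy TinyTask LocalEvent object] + [SimpleProxy TinyTask LocalEvent object] + [SimpleProxy]
  take SimpleProxy:  [LocalEvent object] + [SimpleProxy TinyTask LocalEvent object] + [SimpleProxy TinyTask LocalEvent object] + [SimpleProxy]
  take TinyTask:  [LocalEvent object] + [TinyTask LocalEvent object] + [TinyTask LocalEvent object]
  take LocalEvent:  [LocalEvent object] + [LocalEvent object] + [LocalEvent object]
  take object:  [object] + [object] + [object]

AbstractGraph, FancyProxy, FastBlock, FastPool, SimpleProxy, TinyTask, LocalEvent, object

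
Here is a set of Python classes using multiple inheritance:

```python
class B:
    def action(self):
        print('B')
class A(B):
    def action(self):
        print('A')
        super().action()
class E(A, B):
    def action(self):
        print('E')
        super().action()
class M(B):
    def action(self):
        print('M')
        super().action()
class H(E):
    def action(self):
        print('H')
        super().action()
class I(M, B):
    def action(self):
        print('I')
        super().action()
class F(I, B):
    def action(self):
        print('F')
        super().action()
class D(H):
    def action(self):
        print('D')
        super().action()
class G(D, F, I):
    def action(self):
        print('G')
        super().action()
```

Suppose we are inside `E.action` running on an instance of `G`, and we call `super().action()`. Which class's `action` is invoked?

L[G] = G + merge(L[D], L[F], L[I], [D F I])
  take D:  [D H E A B object] + [F I M B object] + [I M B object] + [D F I]
  take H:  [H E A B object] + [F I M B object] + [I M B object] + [F I]
  take E:  [E A B object] + [F I M B object] + [I M B object] + [F I]
  take A:  [A B object] + [F I M B object] + [I M B object] + [F I]
  take F:  [B object] + [F I M B object] + [I M B object] + [F I]
  take I:  [B object] + [I M B object] + [I M B object] + [I]
  take M:  [B object] + [M B object] + [M B object]
  take B:  [B object] + [B object] + [B object]
  take object:  [object] + [object] + [object]
MRO: G D H E A F I M B object
super() in E.action on a G instance goes to the class after E in G's MRO: A.

A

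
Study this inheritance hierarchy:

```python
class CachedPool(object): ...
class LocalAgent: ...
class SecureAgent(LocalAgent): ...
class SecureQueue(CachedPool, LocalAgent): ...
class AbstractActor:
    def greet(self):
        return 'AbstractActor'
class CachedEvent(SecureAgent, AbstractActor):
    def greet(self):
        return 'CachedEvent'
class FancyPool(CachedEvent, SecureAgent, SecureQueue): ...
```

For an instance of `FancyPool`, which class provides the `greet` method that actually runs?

CachedEvent

L[FancyPool] = FancyPool + merge(L[CachedEvent], L[SecureAgent], L[SecureQueue], [CachedEvent SecureAgent SecureQueue])
  take CachedEvent:  [CachedEvent SecureAgent LocalAgent AbstractActor object] + [SecureAgent LocalAgent object] + [SecureQueue CachedPool LocalAgent object] + [CachedEvent SecureAgent SecureQueue]
  take SecureAgent:  [SecureAgent LocalAgent AbstractActor object] + [SecureAgent LocalAgent object] + [SecureQueue CachedPool LocalAgent object] + [SecureAgent SecureQueue]
  take SecureQueue:  [LocalAgent AbstractActor object] + [LocalAgent object] + [SecureQueue CachedPool LocalAgent object] + [SecureQueue]
  take CachedPool:  [LocalAgent AbstractActor object] + [LocalAgent object] + [CachedPool LocalAgent object]
  take LocalAgent:  [LocalAgent AbstractActor object] + [LocalAgent object] + [LocalAgent object]
  take AbstractActor:  [AbstractActor object] + [object] + [object]
  take object:  [object] + [object] + [object]
MRO: FancyPool CachedEvent SecureAgent SecureQueue CachedPool LocalAgent AbstractActor object
greet is defined in: AbstractActor, CachedEvent. First along the MRO is CachedEvent.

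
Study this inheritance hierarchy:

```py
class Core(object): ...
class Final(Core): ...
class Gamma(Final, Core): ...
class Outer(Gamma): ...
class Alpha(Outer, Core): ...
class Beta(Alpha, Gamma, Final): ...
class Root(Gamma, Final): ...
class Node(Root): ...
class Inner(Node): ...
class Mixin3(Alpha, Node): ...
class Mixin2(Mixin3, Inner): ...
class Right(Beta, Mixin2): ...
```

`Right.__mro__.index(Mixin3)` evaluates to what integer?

3

L[Right] = Right + merge(L[Beta], L[Mixin2], [Beta Mixin2])
  take Beta:  [Beta Alpha Outer Gamma Final Core object] + [Mixin2 Mixin3 Alpha Outer Inner Node Root Gamma Final Core object] + [Beta Mixin2]
  take Mixin2:  [Alpha Outer Gamma Final Core object] + [Mixin2 Mixin3 Alpha Outer Inner Node Root Gamma Final Core object] + [Mixin2]
  take Mixin3:  [Alpha Outer Gamma Final Core object] + [Mixin3 Alpha Outer Inner Node Root Gamma Final Core object]
  take Alpha:  [Alpha Outer Gamma Final Core object] + [Alpha Outer Inner Node Root Gamma Final Core object]
  take Outer:  [Outer Gamma Final Core object] + [Outer Inner Node Root Gamma Final Core object]
  take Inner:  [Gamma Final Core object] + [Inner Node Root Gamma Final Core object]
  take Node:  [Gamma Final Core object] + [Node Root Gamma Final Core object]
  take Root:  [Gamma Final Core object] + [Root Gamma Final Core object]
  take Gamma:  [Gamma Final Core object] + [Gamma Final Core object]
  take Final:  [Final Core object] + [Final Core object]
  take Core:  [Core object] + [Core object]
  take object:  [object] + [object]
MRO: Right Beta Mixin2 Mixin3 Alpha Outer Inner Node Root Gamma Final Core object
Mixin3 sits at index 3.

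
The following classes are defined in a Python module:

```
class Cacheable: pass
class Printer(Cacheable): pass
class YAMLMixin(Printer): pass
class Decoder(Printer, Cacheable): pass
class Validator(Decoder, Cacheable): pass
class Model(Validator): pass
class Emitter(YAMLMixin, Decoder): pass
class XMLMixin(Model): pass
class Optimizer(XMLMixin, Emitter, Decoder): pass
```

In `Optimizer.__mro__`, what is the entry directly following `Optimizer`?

L[Optimizer] = Optimizer + merge(L[XMLMixin], L[Emitter], L[Decoder], [XMLMixin Emitter Decoder])
  take XMLMixin:  [XMLMixin Model Validator Decoder Printer Cacheable object] + [Emitter YAMLMixin Decoder Printer Cacheable object] + [Decoder Printer Cacheable object] + [XMLMixin Emitter Decoder]
  take Model:  [Model Validator Decoder Printer Cacheable object] + [Emitter YAMLMixin Decoder Printer Cacheable object] + [Decoder Printer Cacheable object] + [Emitter Decoder]
  take Validator:  [Validator Decoder Printer Cacheable object] + [Emitter YAMLMixin Decoder Printer Cacheable object] + [Decoder Printer Cacheable object] + [Emitter Decoder]
  take Emitter:  [Decoder Printer Cacheable object] + [Emitter YAMLMixin Decoder Printer Cacheable object] + [Decoder Printer Cacheable object] + [Emitter Decoder]
  take YAMLMixin:  [Decoder Printer Cacheable object] + [YAMLMixin Decoder Printer Cacheable object] + [Decoder Printer Cacheable object] + [Decoder]
  take Decoder:  [Decoder Printer Cacheable object] + [Decoder Printer Cacheable object] + [Decoder Printer Cacheable object] + [Decoder]
  take Printer:  [Printer Cacheable object] + [Printer Cacheable object] + [Printer Cacheable object]
  take Cacheable:  [Cacheable object] + [Cacheable object] + [Cacheable object]
  take object:  [object] + [object] + [object]
MRO: Optimizer XMLMixin Model Validator Emitter YAMLMixin Decoder Printer Cacheable object
Optimizer is at position 0; next is XMLMixin.

XMLMixin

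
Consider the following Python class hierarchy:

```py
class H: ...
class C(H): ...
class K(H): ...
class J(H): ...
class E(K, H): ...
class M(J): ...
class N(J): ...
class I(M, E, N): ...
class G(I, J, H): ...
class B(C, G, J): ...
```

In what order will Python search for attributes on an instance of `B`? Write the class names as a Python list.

[B, C, G, I, M, E, K, N, J, H, object]

L[B] = B + merge(L[C], L[G], L[J], [C G J])
  take C:  [C H object] + [G I M E K N J H object] + [J H object] + [C G J]
  take G:  [H object] + [G I M E K N J H object] + [J H object] + [G J]
  take I:  [H object] + [I M E K N J H object] + [J H object] + [J]
  take M:  [H object] + [M E K N J H object] + [J H object] + [J]
  take E:  [H object] + [E K N J H object] + [J H object] + [J]
  take K:  [H object] + [K N J H object] + [J H object] + [J]
  take N:  [H object] + [N J H object] + [J H object] + [J]
  take J:  [H object] + [J H object] + [J H object] + [J]
  take H:  [H object] + [H object] + [H object]
  take object:  [object] + [object] + [object]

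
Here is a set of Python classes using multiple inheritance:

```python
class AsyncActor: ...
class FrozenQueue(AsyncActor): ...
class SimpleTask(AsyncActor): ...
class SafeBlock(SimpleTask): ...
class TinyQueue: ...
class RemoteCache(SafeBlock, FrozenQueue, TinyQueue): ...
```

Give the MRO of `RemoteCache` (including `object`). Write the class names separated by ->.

L[RemoteCache] = RemoteCache + merge(L[SafeBlock], L[FrozenQueue], L[TinyQueue], [SafeBlock FrozenQueue TinyQueue])
  take SafeBlock:  [SafeBlock SimpleTask AsyncActor object] + [FrozenQueue AsyncActor object] + [TinyQueue object] + [SafeBlock FrozenQueue TinyQueue]
  take SimpleTask:  [SimpleTask AsyncActor object] + [FrozenQueue AsyncActor object] + [TinyQueue object] + [FrozenQueue TinyQueue]
  take FrozenQueue:  [AsyncActor object] + [FrozenQueue AsyncActor object] + [TinyQueue object] + [FrozenQueue TinyQueue]
  take AsyncActor:  [AsyncActor object] + [AsyncActor object] + [TinyQueue object] + [TinyQueue]
  take TinyQueue:  [object] + [object] + [TinyQueue object] + [TinyQueue]
  take object:  [object] + [object] + [object]

RemoteCache -> SafeBlock -> SimpleTask -> FrozenQueue -> AsyncActor -> TinyQueue -> object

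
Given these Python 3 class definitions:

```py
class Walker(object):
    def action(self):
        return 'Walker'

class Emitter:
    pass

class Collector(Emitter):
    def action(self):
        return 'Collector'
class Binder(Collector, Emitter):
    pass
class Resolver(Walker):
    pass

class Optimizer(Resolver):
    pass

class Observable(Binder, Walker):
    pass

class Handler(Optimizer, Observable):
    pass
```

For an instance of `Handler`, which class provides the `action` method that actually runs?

Collector

L[Handler] = Handler + merge(L[Optimizer], L[Observable], [Optimizer Observable])
  take Optimizer:  [Optimizer Resolver Walker object] + [Observable Binder Collector Emitter Walker object] + [Optimizer Observable]
  take Resolver:  [Resolver Walker object] + [Observable Binder Collector Emitter Walker object] + [Observable]
  take Observable:  [Walker object] + [Observable Binder Collector Emitter Walker object] + [Observable]
  take Binder:  [Walker object] + [Binder Collector Emitter Walker object]
  take Collector:  [Walker object] + [Collector Emitter Walker object]
  take Emitter:  [Walker object] + [Emitter Walker object]
  take Walker:  [Walker object] + [Walker object]
  take object:  [object] + [object]
MRO: Handler Optimizer Resolver Observable Binder Collector Emitter Walker object
action is defined in: Collector, Walker. First along the MRO is Collector.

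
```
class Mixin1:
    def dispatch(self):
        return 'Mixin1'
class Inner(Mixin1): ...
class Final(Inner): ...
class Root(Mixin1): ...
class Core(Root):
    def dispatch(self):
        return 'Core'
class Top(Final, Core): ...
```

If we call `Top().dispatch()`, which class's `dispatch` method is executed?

L[Top] = Top + merge(L[Final], L[Core], [Final Core])
  take Final:  [Final Inner Mixin1 object] + [Core Root Mixin1 object] + [Final Core]
  take Inner:  [Inner Mixin1 object] + [Core Root Mixin1 object] + [Core]
  take Core:  [Mixin1 object] + [Core Root Mixin1 object] + [Core]
  take Root:  [Mixin1 object] + [Root Mixin1 object]
  take Mixin1:  [Mixin1 object] + [Mixin1 object]
  take object:  [object] + [object]
MRO: Top Final Inner Core Root Mixin1 object
dispatch is defined in: Core, Mixin1. First along the MRO is Core.

Core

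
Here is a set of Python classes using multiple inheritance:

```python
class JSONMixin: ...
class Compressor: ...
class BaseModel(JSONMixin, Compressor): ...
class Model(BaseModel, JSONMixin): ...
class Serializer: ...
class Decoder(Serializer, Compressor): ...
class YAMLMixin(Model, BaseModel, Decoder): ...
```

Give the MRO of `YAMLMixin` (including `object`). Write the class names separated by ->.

L[YAMLMixin] = YAMLMixin + merge(L[Model], L[BaseModel], L[Decoder], [Model BaseModel Decoder])
  take Model:  [Model BaseModel JSONMixin Compressor object] + [BaseModel JSONMixin Compressor object] + [Decoder Serializer Compressor object] + [Model BaseModel Decoder]
  take BaseModel:  [BaseModel JSONMixin Compressor object] + [BaseModel JSONMixin Compressor object] + [Decoder Serializer Compressor object] + [BaseModel Decoder]
  take JSONMixin:  [JSONMixin Compressor object] + [JSONMixin Compressor object] + [Decoder Serializer Compressor object] + [Decoder]
  take Decoder:  [Compressor object] + [Compressor object] + [Decoder Serializer Compressor object] + [Decoder]
  take Serializer:  [Compressor object] + [Compressor object] + [Serializer Compressor object]
  take Compressor:  [Compressor object] + [Compressor object] + [Compressor object]
  take object:  [object] + [object] + [object]

YAMLMixin -> Model -> BaseModel -> JSONMixin -> Decoder -> Serializer -> Compressor -> object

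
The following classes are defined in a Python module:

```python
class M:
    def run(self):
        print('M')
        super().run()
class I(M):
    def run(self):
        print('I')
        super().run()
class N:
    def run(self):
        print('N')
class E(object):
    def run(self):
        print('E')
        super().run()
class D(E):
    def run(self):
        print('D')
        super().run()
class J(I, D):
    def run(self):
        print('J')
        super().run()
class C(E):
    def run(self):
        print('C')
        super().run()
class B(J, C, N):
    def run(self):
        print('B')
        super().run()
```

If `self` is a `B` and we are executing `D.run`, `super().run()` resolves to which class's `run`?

L[B] = B + merge(L[J], L[C], L[N], [J C N])
  take J:  [J I M D E object] + [C E object] + [N object] + [J C N]
  take I:  [I M D E object] + [C E object] + [N object] + [C N]
  take M:  [M D E object] + [C E object] + [N object] + [C N]
  take D:  [D E object] + [C E object] + [N object] + [C N]
  take C:  [E object] + [C E object] + [N object] + [C N]
  take E:  [E object] + [E object] + [N object] + [N]
  take N:  [object] + [object] + [N object] + [N]
  take object:  [object] + [object] + [object]
MRO: B J I M D C E N object
super() in D.run on a B instance goes to the class after D in B's MRO: C.

C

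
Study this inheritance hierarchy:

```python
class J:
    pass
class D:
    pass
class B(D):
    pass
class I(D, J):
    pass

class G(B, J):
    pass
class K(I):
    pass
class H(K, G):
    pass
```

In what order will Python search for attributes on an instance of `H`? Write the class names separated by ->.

L[H] = H + merge(L[K], L[G], [K G])
  take K:  [K I D J object] + [G B D J object] + [K G]
  take I:  [I D J object] + [G B D J object] + [G]
  take G:  [D J object] + [G B D J object] + [G]
  take B:  [D J object] + [B D J object]
  take D:  [D J object] + [D J object]
  take J:  [J object] + [J object]
  take object:  [object] + [object]

H -> K -> I -> G -> B -> D -> J -> object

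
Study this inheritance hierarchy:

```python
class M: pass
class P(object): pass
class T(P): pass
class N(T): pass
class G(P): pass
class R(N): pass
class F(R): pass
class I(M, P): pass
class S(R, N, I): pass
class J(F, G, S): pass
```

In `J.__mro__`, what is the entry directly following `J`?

L[J] = J + merge(L[F], L[G], L[S], [F G S])
  take F:  [F R N T P object] + [G P object] + [S R N T I M P object] + [F G S]
  take G:  [R N T P object] + [G P object] + [S R N T I M P object] + [G S]
  take S:  [R N T P object] + [P object] + [S R N T I M P object] + [S]
  take R:  [R N T P object] + [P object] + [R N T I M P object]
  take N:  [N T P object] + [P object] + [N T I M P object]
  take T:  [T P object] + [P object] + [T I M P object]
  take I:  [P object] + [P object] + [I M P object]
  take M:  [P object] + [P object] + [M P object]
  take P:  [P object] + [P object] + [P object]
  take object:  [object] + [object] + [object]
MRO: J F G S R N T I M P object
J is at position 0; next is F.

F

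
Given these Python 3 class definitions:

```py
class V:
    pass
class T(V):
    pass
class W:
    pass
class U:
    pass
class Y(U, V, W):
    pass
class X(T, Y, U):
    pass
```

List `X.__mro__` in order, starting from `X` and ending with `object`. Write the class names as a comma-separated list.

L[X] = X + merge(L[T], L[Y], L[U], [T Y U])
  take T:  [T V object] + [Y U V W object] + [U object] + [T Y U]
  take Y:  [V object] + [Y U V W object] + [U object] + [Y U]
  take U:  [V object] + [U V W object] + [U object] + [U]
  take V:  [V object] + [V W object] + [object]
  take W:  [object] + [W object] + [object]
  take object:  [object] + [object] + [object]

X, T, Y, U, V, W, object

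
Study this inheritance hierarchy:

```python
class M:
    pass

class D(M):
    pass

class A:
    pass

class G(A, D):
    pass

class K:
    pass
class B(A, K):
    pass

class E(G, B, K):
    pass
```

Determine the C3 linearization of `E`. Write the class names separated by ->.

L[E] = E + merge(L[G], L[B], L[K], [G B K])
  take G:  [G A D M object] + [B A K object] + [K object] + [G B K]
  take B:  [A D M object] + [B A K object] + [K object] + [B K]
  take A:  [A D M object] + [A K object] + [K object] + [K]
  take D:  [D M object] + [K object] + [K object] + [K]
  take M:  [M object] + [K object] + [K object] + [K]
  take K:  [object] + [K object] + [K object] + [K]
  take object:  [object] + [object] + [object]

E -> G -> B -> A -> D -> M -> K -> object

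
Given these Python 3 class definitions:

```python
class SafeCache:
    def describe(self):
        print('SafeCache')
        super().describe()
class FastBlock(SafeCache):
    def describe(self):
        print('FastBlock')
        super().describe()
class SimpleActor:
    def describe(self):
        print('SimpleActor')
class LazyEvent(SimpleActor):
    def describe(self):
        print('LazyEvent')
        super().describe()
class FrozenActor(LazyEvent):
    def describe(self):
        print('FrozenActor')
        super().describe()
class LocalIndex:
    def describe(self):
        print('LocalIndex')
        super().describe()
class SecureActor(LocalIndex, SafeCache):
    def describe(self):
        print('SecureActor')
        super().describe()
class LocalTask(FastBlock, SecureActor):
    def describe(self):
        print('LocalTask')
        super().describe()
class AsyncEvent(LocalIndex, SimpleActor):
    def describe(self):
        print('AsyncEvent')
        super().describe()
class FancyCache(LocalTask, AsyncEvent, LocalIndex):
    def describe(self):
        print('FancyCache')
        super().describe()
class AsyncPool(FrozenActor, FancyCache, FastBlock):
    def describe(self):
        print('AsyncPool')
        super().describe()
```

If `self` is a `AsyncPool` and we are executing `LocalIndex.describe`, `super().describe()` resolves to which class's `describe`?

L[AsyncPool] = AsyncPool + merge(L[FrozenActor], L[FancyCache], L[FastBlock], [FrozenActor FancyCache FastBlock])
  take FrozenActor:  [FrozenActor LazyEvent SimpleActor object] + [FancyCache LocalTask FastBlock SecureActor AsyncEvent LocalIndex SafeCache SimpleActor object] + [FastBlock SafeCache object] + [FrozenActor FancyCache FastBlock]
  take LazyEvent:  [LazyEvent SimpleActor object] + [FancyCache LocalTask FastBlock SecureActor AsyncEvent LocalIndex SafeCache SimpleActor object] + [FastBlock SafeCache object] + [FancyCache FastBlock]
  take FancyCache:  [SimpleActor object] + [FancyCache LocalTask FastBlock SecureActor AsyncEvent LocalIndex SafeCache SimpleActor object] + [FastBlock SafeCache object] + [FancyCache FastBlock]
  take LocalTask:  [SimpleActor object] + [LocalTask FastBlock SecureActor AsyncEvent LocalIndex SafeCache SimpleActor object] + [FastBlock SafeCache object] + [FastBlock]
  take FastBlock:  [SimpleActor object] + [FastBlock SecureActor AsyncEvent LocalIndex SafeCache SimpleActor object] + [FastBlock SafeCache object] + [FastBlock]
  take SecureActor:  [SimpleActor object] + [SecureActor AsyncEvent LocalIndex SafeCache SimpleActor object] + [SafeCache object]
  take AsyncEvent:  [SimpleActor object] + [AsyncEvent LocalIndex SafeCache SimpleActor object] + [SafeCache object]
  take LocalIndex:  [SimpleActor object] + [LocalIndex SafeCache SimpleActor object] + [SafeCache object]
  take SafeCache:  [SimpleActor object] + [SafeCache SimpleActor object] + [SafeCache object]
  take SimpleActor:  [SimpleActor object] + [SimpleActor object] + [object]
  take object:  [object] + [object] + [object]
MRO: AsyncPool FrozenActor LazyEvent FancyCache LocalTask FastBlock SecureActor AsyncEvent LocalIndex SafeCache SimpleActor object
super() in LocalIndex.describe on a AsyncPool instance goes to the class after LocalIndex in AsyncPool's MRO: SafeCache.

SafeCache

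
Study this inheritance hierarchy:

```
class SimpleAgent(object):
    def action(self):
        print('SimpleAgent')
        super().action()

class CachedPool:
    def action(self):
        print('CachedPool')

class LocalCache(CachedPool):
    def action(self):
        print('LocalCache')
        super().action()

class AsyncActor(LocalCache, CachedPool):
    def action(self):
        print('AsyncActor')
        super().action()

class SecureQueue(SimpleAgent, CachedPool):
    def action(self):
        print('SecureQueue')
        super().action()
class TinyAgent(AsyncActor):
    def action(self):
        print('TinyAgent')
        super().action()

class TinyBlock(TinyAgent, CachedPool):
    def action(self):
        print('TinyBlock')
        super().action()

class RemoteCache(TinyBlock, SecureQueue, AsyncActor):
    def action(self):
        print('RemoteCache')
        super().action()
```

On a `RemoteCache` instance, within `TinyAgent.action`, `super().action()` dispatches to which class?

L[RemoteCache] = RemoteCache + merge(L[TinyBlock], L[SecureQueue], L[AsyncActor], [TinyBlock SecureQueue AsyncActor])
  take TinyBlock:  [TinyBlock TinyAgent AsyncActor LocalCache CachedPool object] + [SecureQueue SimpleAgent CachedPool object] + [AsyncActor LocalCache CachedPool object] + [TinyBlock SecureQueue AsyncActor]
  take TinyAgent:  [TinyAgent AsyncActor LocalCache CachedPool object] + [SecureQueue SimpleAgent CachedPool object] + [AsyncActor LocalCache CachedPool object] + [SecureQueue AsyncActor]
  take SecureQueue:  [AsyncActor LocalCache CachedPool object] + [SecureQueue SimpleAgent CachedPool object] + [AsyncActor LocalCache CachedPool object] + [SecureQueue AsyncActor]
  take AsyncActor:  [AsyncActor LocalCache CachedPool object] + [SimpleAgent CachedPool object] + [AsyncActor LocalCache CachedPool object] + [AsyncActor]
  take LocalCache:  [LocalCache CachedPool object] + [SimpleAgent CachedPool object] + [LocalCache CachedPool object]
  take SimpleAgent:  [CachedPool object] + [SimpleAgent CachedPool object] + [CachedPool object]
  take CachedPool:  [CachedPool object] + [CachedPool object] + [CachedPool object]
  take object:  [object] + [object] + [object]
MRO: RemoteCache TinyBlock TinyAgent SecureQueue AsyncActor LocalCache SimpleAgent CachedPool object
super() in TinyAgent.action on a RemoteCache instance goes to the class after TinyAgent in RemoteCache's MRO: SecureQueue.

SecureQueue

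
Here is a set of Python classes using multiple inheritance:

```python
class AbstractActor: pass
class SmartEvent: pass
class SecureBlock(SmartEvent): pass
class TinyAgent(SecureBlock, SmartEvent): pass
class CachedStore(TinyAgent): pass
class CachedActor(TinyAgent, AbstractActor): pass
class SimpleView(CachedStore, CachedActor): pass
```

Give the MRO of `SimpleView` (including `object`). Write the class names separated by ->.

SimpleView -> CachedStore -> CachedActor -> TinyAgent -> SecureBlock -> SmartEvent -> AbstractActor -> object

L[SimpleView] = SimpleView + merge(L[CachedStore], L[CachedActor], [CachedStore CachedActor])
  take CachedStore:  [CachedStore TinyAgent SecureBlock SmartEvent object] + [CachedActor TinyAgent SecureBlock SmartEvent AbstractActor object] + [CachedStore CachedActor]
  take CachedActor:  [TinyAgent SecureBlock SmartEvent object] + [CachedActor TinyAgent SecureBlock SmartEvent AbstractActor object] + [CachedActor]
  take TinyAgent:  [TinyAgent SecureBlock SmartEvent object] + [TinyAgent SecureBlock SmartEvent AbstractActor object]
  take SecureBlock:  [SecureBlock SmartEvent object] + [SecureBlock SmartEvent AbstractActor object]
  take SmartEvent:  [SmartEvent object] + [SmartEvent AbstractActor object]
  take AbstractActor:  [object] + [AbstractActor object]
  take object:  [object] + [object]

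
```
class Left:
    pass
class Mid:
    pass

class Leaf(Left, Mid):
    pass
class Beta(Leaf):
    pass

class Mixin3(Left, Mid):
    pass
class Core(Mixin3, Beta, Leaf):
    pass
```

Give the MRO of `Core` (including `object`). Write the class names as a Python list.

[Core, Mixin3, Beta, Leaf, Left, Mid, object]

L[Core] = Core + merge(L[Mixin3], L[Beta], L[Leaf], [Mixin3 Beta Leaf])
  take Mixin3:  [Mixin3 Left Mid object] + [Beta Leaf Left Mid object] + [Leaf Left Mid object] + [Mixin3 Beta Leaf]
  take Beta:  [Left Mid object] + [Beta Leaf Left Mid object] + [Leaf Left Mid object] + [Beta Leaf]
  take Leaf:  [Left Mid object] + [Leaf Left Mid object] + [Leaf Left Mid object] + [Leaf]
  take Left:  [Left Mid object] + [Left Mid object] + [Left Mid object]
  take Mid:  [Mid object] + [Mid object] + [Mid object]
  take object:  [object] + [object] + [object]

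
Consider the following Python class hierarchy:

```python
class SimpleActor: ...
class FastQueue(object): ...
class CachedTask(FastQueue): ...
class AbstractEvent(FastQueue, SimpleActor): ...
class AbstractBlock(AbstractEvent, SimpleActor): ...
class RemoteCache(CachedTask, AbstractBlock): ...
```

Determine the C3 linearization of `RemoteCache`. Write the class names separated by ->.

RemoteCache -> CachedTask -> AbstractBlock -> AbstractEvent -> FastQueue -> SimpleActor -> object

L[RemoteCache] = RemoteCache + merge(L[CachedTask], L[AbstractBlock], [CachedTask AbstractBlock])
  take CachedTask:  [CachedTask FastQueue object] + [AbstractBlock AbstractEvent FastQueue SimpleActor object] + [CachedTask AbstractBlock]
  take AbstractBlock:  [FastQueue object] + [AbstractBlock AbstractEvent FastQueue SimpleActor object] + [AbstractBlock]
  take AbstractEvent:  [FastQueue object] + [AbstractEvent FastQueue SimpleActor object]
  take FastQueue:  [FastQueue object] + [FastQueue SimpleActor object]
  take SimpleActor:  [object] + [SimpleActor object]
  take object:  [object] + [object]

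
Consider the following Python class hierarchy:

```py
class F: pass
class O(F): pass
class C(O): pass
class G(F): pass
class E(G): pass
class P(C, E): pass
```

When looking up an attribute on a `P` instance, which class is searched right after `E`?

G

L[P] = P + merge(L[C], L[E], [C E])
  take C:  [C O F object] + [E G F object] + [C E]
  take O:  [O F object] + [E G F object] + [E]
  take E:  [F object] + [E G F object] + [E]
  take G:  [F object] + [G F object]
  take F:  [F object] + [F object]
  take object:  [object] + [object]
MRO: P C O E G F object
E is at position 3; next is G.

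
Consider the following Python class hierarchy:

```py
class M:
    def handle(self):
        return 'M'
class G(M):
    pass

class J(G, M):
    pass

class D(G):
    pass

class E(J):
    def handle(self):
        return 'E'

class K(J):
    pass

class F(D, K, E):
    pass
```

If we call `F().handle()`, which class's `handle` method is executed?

L[F] = F + merge(L[D], L[K], L[E], [D K E])
  take D:  [D G M object] + [K J G M object] + [E J G M object] + [D K E]
  take K:  [G M object] + [K J G M object] + [E J G M object] + [K E]
  take E:  [G M object] + [J G M object] + [E J G M object] + [E]
  take J:  [G M object] + [J G M object] + [J G M object]
  take G:  [G M object] + [G M object] + [G M object]
  take M:  [M object] + [M object] + [M object]
  take object:  [object] + [object] + [object]
MRO: F D K E J G M object
handle is defined in: E, M. First along the MRO is E.

E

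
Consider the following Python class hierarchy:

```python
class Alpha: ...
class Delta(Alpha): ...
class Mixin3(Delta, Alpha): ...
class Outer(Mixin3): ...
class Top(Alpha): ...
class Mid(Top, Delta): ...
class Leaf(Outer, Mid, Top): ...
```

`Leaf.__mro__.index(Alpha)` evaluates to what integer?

L[Leaf] = Leaf + merge(L[Outer], L[Mid], L[Top], [Outer Mid Top])
  take Outer:  [Outer Mixin3 Delta Alpha object] + [Mid Top Delta Alpha object] + [Top Alpha object] + [Outer Mid Top]
  take Mixin3:  [Mixin3 Delta Alpha object] + [Mid Top Delta Alpha object] + [Top Alpha object] + [Mid Top]
  take Mid:  [Delta Alpha object] + [Mid Top Delta Alpha object] + [Top Alpha object] + [Mid Top]
  take Top:  [Delta Alpha object] + [Top Delta Alpha object] + [Top Alpha object] + [Top]
  take Delta:  [Delta Alpha object] + [Delta Alpha object] + [Alpha object]
  take Alpha:  [Alpha object] + [Alpha object] + [Alpha object]
  take object:  [object] + [object] + [object]
MRO: Leaf Outer Mixin3 Mid Top Delta Alpha object
Alpha sits at index 6.

6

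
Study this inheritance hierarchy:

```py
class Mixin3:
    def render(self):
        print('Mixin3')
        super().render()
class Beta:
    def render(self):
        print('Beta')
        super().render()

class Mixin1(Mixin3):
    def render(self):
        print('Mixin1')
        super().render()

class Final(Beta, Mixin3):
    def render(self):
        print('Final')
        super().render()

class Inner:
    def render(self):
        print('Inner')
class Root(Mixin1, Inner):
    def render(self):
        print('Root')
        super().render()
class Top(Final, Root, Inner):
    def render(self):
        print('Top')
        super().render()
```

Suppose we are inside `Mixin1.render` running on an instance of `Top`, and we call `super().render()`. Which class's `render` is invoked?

L[Top] = Top + merge(L[Final], L[Root], L[Inner], [Final Root Inner])
  take Final:  [Final Beta Mixin3 object] + [Root Mixin1 Mixin3 Inner object] + [Inner object] + [Final Root Inner]
  take Beta:  [Beta Mixin3 object] + [Root Mixin1 Mixin3 Inner object] + [Inner object] + [Root Inner]
  take Root:  [Mixin3 object] + [Root Mixin1 Mixin3 Inner object] + [Inner object] + [Root Inner]
  take Mixin1:  [Mixin3 object] + [Mixin1 Mixin3 Inner object] + [Inner object] + [Inner]
  take Mixin3:  [Mixin3 object] + [Mixin3 Inner object] + [Inner object] + [Inner]
  take Inner:  [object] + [Inner object] + [Inner object] + [Inner]
  take object:  [object] + [object] + [object]
MRO: Top Final Beta Root Mixin1 Mixin3 Inner object
super() in Mixin1.render on a Top instance goes to the class after Mixin1 in Top's MRO: Mixin3.

Mixin3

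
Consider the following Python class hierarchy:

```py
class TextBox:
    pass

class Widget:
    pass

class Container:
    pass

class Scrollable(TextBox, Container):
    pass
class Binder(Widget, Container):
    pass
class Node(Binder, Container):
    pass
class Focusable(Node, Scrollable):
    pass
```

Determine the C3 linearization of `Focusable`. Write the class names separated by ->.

Focusable -> Node -> Binder -> Widget -> Scrollable -> TextBox -> Container -> object

L[Focusable] = Focusable + merge(L[Node], L[Scrollable], [Node Scrollable])
  take Node:  [Node Binder Widget Container object] + [Scrollable TextBox Container object] + [Node Scrollable]
  take Binder:  [Binder Widget Container object] + [Scrollable TextBox Container object] + [Scrollable]
  take Widget:  [Widget Container object] + [Scrollable TextBox Container object] + [Scrollable]
  take Scrollable:  [Container object] + [Scrollable TextBox Container object] + [Scrollable]
  take TextBox:  [Container object] + [TextBox Container object]
  take Container:  [Container object] + [Container object]
  take object:  [object] + [object]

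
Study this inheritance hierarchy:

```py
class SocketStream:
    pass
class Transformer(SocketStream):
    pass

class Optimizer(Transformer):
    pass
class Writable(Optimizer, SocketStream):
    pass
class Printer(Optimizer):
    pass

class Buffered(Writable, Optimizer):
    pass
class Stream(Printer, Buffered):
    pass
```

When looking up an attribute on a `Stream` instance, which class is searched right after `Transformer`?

L[Stream] = Stream + merge(L[Printer], L[Buffered], [Printer Buffered])
  take Printer:  [Printer Optimizer Transformer SocketStream object] + [Buffered Writable Optimizer Transformer SocketStream object] + [Printer Buffered]
  take Buffered:  [Optimizer Transformer SocketStream object] + [Buffered Writable Optimizer Transformer SocketStream object] + [Buffered]
  take Writable:  [Optimizer Transformer SocketStream object] + [Writable Optimizer Transformer SocketStream object]
  take Optimizer:  [Optimizer Transformer SocketStream object] + [Optimizer Transformer SocketStream object]
  take Transformer:  [Transformer SocketStream object] + [Transformer SocketStream object]
  take SocketStream:  [SocketStream object] + [SocketStream object]
  take object:  [object] + [object]
MRO: Stream Printer Buffered Writable Optimizer Transformer SocketStream object
Transformer is at position 5; next is SocketStream.

SocketStream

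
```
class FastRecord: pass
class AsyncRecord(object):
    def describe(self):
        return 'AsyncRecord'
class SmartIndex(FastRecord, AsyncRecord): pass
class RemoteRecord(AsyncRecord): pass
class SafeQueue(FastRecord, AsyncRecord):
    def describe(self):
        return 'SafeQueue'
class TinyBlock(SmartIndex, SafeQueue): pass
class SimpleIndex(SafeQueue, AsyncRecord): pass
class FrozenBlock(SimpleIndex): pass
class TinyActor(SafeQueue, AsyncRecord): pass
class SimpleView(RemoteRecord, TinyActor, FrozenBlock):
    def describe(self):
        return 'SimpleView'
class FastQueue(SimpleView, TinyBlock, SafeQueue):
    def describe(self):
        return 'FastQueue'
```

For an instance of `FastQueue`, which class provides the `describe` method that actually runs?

L[FastQueue] = FastQueue + merge(L[SimpleView], L[TinyBlock], L[SafeQueue], [SimpleView TinyBlock SafeQueue])
  take SimpleView:  [SimpleView RemoteRecord TinyActor FrozenBlock SimpleIndex SafeQueue FastRecord AsyncRecord object] + [TinyBlock SmartIndex SafeQueue FastRecord AsyncRecord object] + [SafeQueue FastRecord AsyncRecord object] + [SimpleView TinyBlock SafeQueue]
  take RemoteRecord:  [RemoteRecord TinyActor FrozenBlock SimpleIndex SafeQueue FastRecord AsyncRecord object] + [TinyBlock SmartIndex SafeQueue FastRecord AsyncRecord object] + [SafeQueue FastRecord AsyncRecord object] + [TinyBlock SafeQueue]
  take TinyActor:  [TinyActor FrozenBlock SimpleIndex SafeQueue FastRecord AsyncRecord object] + [TinyBlock SmartIndex SafeQueue FastRecord AsyncRecord object] + [SafeQueue FastRecord AsyncRecord object] + [TinyBlock SafeQueue]
  take FrozenBlock:  [FrozenBlock SimpleIndex SafeQueue FastRecord AsyncRecord object] + [TinyBlock SmartIndex SafeQueue FastRecord AsyncRecord object] + [SafeQueue FastRecord AsyncRecord object] + [TinyBlock SafeQueue]
  take SimpleIndex:  [SimpleIndex SafeQueue FastRecord AsyncRecord object] + [TinyBlock SmartIndex SafeQueue FastRecord AsyncRecord object] + [SafeQueue FastRecord AsyncRecord object] + [TinyBlock SafeQueue]
  take TinyBlock:  [SafeQueue FastRecord AsyncRecord object] + [TinyBlock SmartIndex SafeQueue FastRecord AsyncRecord object] + [SafeQueue FastRecord AsyncRecord object] + [TinyBlock SafeQueue]
  take SmartIndex:  [SafeQueue FastRecord AsyncRecord object] + [SmartIndex SafeQueue FastRecord AsyncRecord object] + [SafeQueue FastRecord AsyncRecord object] + [SafeQueue]
  take SafeQueue:  [SafeQueue FastRecord AsyncRecord object] + [SafeQueue FastRecord AsyncRecord object] + [SafeQueue FastRecord AsyncRecord object] + [SafeQueue]
  take FastRecord:  [FastRecord AsyncRecord object] + [FastRecord AsyncRecord object] + [FastRecord AsyncRecord object]
  take AsyncRecord:  [AsyncRecord object] + [AsyncRecord object] + [AsyncRecord object]
  take object:  [object] + [object] + [object]
MRO: FastQueue SimpleView RemoteRecord TinyActor FrozenBlock SimpleIndex TinyBlock SmartIndex SafeQueue FastRecord AsyncRecord object
describe is defined in: AsyncRecord, FastQueue, SafeQueue, SimpleView. First along the MRO is FastQueue.

FastQueue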